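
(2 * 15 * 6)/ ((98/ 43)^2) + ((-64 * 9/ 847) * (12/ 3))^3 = 61788599757/ 4253517961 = 14.53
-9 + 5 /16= -139 /16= -8.69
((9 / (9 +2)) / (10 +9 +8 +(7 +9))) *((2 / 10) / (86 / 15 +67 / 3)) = 27 / 199133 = 0.00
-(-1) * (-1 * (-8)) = 8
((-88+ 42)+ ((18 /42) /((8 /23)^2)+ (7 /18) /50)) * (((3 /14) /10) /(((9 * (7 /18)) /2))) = -4278941 /8232000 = -0.52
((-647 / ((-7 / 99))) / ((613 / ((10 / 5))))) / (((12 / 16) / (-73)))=-12468984 / 4291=-2905.85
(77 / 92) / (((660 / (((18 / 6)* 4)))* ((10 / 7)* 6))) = 49 / 27600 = 0.00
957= 957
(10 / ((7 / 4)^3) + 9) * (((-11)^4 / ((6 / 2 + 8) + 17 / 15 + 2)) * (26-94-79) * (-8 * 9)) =44199275670 / 371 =119135513.94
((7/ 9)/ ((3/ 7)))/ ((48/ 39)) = 637/ 432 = 1.47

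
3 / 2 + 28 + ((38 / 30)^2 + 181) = 95447 / 450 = 212.10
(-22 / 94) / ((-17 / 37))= 407 / 799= 0.51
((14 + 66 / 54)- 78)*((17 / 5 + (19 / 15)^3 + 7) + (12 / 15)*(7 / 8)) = -10016659 / 12150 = -824.42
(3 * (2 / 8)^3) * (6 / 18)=0.02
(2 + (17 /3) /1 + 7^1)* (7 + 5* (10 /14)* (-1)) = 352 /7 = 50.29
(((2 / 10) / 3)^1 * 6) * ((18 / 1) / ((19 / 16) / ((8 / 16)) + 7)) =96 / 125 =0.77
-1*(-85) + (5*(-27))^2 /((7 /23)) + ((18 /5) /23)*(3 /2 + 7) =48274621 /805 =59968.47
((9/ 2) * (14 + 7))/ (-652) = -189/ 1304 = -0.14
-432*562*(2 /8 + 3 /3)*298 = -90437040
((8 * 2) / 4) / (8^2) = 1 / 16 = 0.06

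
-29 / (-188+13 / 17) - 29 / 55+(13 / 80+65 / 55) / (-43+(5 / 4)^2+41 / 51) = -2353611083 / 5804630205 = -0.41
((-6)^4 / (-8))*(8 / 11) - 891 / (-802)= -1029591 / 8822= -116.71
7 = 7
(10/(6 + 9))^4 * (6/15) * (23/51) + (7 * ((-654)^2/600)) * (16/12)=687129434/103275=6653.40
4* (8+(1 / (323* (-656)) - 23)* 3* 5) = -71406271 / 52972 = -1348.00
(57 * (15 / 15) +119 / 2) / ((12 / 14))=1631 / 12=135.92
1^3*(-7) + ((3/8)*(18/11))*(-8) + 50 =419/11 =38.09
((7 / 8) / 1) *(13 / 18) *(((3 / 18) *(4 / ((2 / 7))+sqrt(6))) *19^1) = 1729 *sqrt(6) / 864+12103 / 432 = 32.92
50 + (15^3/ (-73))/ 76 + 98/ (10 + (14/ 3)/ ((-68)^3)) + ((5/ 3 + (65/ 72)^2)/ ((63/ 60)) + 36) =17368746397984819/ 178040214956016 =97.56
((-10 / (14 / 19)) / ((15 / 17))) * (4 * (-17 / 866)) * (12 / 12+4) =6.04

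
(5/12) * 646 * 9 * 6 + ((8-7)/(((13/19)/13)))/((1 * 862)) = 12529189/862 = 14535.02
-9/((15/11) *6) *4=-22/5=-4.40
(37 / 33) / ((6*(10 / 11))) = 37 / 180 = 0.21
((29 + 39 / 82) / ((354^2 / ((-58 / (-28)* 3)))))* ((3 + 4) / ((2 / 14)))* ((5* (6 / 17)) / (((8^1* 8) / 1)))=2453255 / 1242243584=0.00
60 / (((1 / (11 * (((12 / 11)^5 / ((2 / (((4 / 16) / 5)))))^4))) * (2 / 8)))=44926874911493849088 / 7644886306051818286375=0.01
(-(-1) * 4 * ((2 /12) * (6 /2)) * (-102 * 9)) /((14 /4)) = -524.57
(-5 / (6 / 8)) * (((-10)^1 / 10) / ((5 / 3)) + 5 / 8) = -1 / 6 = -0.17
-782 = -782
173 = 173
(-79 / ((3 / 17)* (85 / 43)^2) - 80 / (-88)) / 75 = -1594031 / 1051875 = -1.52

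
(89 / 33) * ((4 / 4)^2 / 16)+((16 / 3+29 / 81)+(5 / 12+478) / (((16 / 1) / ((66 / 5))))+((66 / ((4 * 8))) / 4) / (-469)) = 53562402263 / 133721280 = 400.55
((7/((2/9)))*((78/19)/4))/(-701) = -2457/53276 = -0.05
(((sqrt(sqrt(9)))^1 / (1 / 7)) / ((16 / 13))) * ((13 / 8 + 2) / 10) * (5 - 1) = 2639 * sqrt(3) / 320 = 14.28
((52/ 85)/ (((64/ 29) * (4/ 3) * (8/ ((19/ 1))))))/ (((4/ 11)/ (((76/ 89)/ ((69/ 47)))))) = 70362149/ 89085440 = 0.79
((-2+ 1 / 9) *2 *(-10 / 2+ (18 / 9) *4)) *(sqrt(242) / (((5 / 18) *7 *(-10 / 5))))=1122 *sqrt(2) / 35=45.34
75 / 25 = 3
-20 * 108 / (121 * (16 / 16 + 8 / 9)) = -19440 / 2057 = -9.45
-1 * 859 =-859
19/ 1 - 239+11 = -209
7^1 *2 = 14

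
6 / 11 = 0.55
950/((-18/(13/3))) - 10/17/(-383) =-40205155/175797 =-228.70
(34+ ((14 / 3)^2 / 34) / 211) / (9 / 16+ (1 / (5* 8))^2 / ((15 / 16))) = 2195440000 / 36361419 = 60.38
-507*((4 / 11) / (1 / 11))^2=-8112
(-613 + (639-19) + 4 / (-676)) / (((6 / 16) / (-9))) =-28368 / 169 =-167.86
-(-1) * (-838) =-838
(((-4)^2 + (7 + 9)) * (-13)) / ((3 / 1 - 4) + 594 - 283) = -208 / 155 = -1.34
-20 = -20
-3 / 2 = -1.50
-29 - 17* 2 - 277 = -340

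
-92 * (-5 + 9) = -368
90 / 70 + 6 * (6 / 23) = 2.85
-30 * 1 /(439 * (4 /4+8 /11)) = -330 /8341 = -0.04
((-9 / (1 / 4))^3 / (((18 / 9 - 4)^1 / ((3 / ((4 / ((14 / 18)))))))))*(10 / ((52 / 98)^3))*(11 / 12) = 3668884065 / 4394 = 834975.89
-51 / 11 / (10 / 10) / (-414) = 17 / 1518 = 0.01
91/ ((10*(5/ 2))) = 91/ 25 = 3.64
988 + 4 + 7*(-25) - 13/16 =13059/16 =816.19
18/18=1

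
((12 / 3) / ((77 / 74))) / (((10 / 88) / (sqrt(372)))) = 652.46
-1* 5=-5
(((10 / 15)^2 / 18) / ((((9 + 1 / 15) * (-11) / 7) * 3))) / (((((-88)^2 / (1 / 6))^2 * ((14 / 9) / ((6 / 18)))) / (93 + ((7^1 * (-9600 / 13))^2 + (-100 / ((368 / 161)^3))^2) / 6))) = -23676563766647885 / 92718503914719619842048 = -0.00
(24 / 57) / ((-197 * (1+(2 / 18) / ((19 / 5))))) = -9 / 4334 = -0.00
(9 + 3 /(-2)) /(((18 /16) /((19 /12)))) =10.56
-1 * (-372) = 372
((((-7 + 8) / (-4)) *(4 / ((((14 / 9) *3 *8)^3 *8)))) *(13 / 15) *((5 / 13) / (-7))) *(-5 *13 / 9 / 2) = -65 / 157351936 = -0.00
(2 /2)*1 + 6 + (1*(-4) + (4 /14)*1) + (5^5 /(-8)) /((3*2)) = -20771 /336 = -61.82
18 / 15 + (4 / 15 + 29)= 457 / 15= 30.47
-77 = -77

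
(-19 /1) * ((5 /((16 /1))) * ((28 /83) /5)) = -133 /332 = -0.40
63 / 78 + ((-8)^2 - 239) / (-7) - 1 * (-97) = 122.81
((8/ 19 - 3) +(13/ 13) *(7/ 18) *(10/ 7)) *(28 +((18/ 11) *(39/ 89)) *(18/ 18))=-9727444/ 167409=-58.11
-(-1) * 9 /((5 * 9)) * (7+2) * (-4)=-36 /5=-7.20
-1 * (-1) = 1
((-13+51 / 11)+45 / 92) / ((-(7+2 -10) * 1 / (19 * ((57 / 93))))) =-2876809 / 31372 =-91.70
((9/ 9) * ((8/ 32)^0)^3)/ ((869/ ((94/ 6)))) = 47/ 2607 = 0.02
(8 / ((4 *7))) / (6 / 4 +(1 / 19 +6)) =76 / 2009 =0.04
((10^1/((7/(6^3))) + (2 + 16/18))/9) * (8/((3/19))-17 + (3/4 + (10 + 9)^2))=46553195/3402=13684.07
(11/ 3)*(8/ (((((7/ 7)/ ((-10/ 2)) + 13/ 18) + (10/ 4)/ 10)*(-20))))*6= -1584/ 139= -11.40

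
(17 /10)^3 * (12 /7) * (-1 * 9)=-132651 /1750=-75.80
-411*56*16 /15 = -24550.40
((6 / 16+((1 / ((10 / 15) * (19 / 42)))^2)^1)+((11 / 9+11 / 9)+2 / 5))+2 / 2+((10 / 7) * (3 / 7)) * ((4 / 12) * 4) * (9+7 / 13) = 1904077363 / 82784520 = 23.00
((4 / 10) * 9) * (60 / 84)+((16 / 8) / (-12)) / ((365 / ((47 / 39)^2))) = 59942357 / 23316930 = 2.57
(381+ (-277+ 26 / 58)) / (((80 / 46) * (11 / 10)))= 69667 / 1276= 54.60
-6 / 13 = -0.46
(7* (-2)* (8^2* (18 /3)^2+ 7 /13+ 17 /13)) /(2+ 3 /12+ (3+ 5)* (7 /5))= -8393280 /3497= -2400.14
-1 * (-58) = 58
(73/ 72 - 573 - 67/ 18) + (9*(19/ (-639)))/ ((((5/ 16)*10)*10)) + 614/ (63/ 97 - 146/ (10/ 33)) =-1593310214069/ 2761403000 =-576.99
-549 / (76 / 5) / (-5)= 549 / 76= 7.22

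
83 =83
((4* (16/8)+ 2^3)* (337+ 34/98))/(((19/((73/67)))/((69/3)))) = 23371680/3283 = 7119.00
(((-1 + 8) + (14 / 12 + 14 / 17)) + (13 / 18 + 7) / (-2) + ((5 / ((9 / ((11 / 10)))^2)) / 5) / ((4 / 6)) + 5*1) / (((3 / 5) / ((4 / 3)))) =931907 / 41310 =22.56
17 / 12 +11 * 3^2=1205 / 12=100.42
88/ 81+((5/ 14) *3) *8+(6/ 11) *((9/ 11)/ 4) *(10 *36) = 3418216/ 68607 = 49.82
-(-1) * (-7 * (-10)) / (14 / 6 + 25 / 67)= 7035 / 272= 25.86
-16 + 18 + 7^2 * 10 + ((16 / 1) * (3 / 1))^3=111084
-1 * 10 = -10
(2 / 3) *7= 14 / 3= 4.67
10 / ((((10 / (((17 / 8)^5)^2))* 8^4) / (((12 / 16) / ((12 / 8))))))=2015993900449 / 8796093022208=0.23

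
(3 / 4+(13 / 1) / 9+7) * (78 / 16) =44.82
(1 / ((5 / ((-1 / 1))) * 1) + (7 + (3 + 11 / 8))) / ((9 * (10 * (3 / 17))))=2533 / 3600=0.70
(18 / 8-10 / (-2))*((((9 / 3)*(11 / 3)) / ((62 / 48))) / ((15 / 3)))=1914 / 155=12.35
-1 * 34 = -34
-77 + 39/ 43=-3272/ 43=-76.09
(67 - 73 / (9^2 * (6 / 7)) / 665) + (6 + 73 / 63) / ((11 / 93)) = 41213909 / 323190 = 127.52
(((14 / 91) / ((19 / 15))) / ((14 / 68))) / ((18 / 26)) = 340 / 399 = 0.85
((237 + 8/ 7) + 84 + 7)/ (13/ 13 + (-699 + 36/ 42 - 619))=-768/ 3071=-0.25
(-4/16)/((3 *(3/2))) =-0.06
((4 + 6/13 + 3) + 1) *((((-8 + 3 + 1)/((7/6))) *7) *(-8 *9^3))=15396480/13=1184344.62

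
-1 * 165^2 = -27225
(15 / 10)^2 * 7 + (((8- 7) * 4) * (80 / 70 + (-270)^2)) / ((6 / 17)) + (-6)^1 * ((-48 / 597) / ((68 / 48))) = 234791159581 / 284172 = 826229.04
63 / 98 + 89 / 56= 125 / 56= 2.23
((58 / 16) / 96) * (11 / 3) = 319 / 2304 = 0.14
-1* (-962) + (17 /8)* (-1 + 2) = 7713 /8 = 964.12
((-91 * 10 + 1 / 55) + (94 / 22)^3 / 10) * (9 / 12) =-7204821 / 10648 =-676.64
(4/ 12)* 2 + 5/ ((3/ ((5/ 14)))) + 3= 179/ 42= 4.26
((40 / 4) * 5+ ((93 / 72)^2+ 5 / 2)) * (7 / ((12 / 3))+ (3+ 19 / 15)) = 11263561 / 34560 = 325.91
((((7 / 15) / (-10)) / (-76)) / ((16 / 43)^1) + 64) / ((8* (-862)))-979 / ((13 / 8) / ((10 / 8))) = -12314311376713 / 16351795200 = -753.09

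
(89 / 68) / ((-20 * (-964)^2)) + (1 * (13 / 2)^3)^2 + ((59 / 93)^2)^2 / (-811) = 5782634771171632747991321 / 76673559350588348160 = 75418.89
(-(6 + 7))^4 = 28561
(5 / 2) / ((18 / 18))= 5 / 2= 2.50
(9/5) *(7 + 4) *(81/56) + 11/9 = 75251/2520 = 29.86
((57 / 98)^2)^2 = 10556001 / 92236816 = 0.11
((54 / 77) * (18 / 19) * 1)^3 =918330048 / 3131359847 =0.29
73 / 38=1.92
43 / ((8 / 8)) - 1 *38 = 5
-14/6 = -7/3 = -2.33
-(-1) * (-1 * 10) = -10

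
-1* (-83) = 83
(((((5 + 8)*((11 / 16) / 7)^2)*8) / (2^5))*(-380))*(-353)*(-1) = -52750555 / 12544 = -4205.24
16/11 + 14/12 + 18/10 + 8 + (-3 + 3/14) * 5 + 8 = 6.49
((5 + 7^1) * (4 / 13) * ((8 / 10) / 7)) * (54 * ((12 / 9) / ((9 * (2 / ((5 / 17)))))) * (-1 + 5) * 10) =30720 / 1547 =19.86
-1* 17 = -17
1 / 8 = 0.12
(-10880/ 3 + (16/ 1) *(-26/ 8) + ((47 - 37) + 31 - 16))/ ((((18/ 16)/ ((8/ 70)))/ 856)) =-317718.21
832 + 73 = 905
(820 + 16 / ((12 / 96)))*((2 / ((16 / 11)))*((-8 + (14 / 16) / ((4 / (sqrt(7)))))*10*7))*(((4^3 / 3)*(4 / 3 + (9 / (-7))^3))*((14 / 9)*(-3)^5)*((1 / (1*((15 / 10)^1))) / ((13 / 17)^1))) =-369868646400 / 91 + 1444799400*sqrt(7) / 13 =-3770446011.57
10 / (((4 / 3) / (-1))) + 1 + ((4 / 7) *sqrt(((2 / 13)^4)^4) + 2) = -51391033375 / 11420230094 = -4.50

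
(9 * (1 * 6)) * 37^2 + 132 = 74058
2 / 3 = 0.67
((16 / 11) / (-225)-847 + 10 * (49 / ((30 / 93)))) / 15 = 1663184 / 37125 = 44.80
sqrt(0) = 0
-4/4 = -1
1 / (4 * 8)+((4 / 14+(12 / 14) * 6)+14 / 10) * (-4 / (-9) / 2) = 15611 / 10080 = 1.55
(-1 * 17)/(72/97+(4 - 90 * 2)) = 97/1000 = 0.10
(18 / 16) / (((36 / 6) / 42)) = 7.88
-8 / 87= -0.09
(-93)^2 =8649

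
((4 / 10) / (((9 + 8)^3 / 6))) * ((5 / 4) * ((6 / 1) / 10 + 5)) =84 / 24565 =0.00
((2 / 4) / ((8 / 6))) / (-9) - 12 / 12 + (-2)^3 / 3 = -89 / 24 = -3.71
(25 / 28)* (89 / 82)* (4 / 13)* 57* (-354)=-6016.62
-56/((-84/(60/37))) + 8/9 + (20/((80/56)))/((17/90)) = 430732/5661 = 76.09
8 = 8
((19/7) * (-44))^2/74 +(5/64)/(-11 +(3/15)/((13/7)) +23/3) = 380151649/1972544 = 192.72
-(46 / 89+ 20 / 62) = -2316 / 2759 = -0.84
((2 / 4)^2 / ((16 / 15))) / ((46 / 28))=0.14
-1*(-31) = 31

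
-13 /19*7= -91 /19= -4.79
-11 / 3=-3.67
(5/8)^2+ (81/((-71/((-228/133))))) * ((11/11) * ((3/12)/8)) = 14369/31808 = 0.45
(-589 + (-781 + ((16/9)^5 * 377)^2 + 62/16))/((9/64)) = 10001134384693458424/31381059609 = 318699703.24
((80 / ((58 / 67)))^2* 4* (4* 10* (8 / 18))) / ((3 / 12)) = 2429243.49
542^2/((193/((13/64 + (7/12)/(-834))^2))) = 19290516057409/309294277632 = 62.37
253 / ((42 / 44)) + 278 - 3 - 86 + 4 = 9619 / 21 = 458.05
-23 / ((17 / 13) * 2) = -299 / 34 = -8.79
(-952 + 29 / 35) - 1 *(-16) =-935.17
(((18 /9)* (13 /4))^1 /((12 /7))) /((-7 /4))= -13 /6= -2.17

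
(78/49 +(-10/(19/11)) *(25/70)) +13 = 11660/931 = 12.52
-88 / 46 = -1.91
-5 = -5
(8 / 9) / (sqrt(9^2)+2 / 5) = 40 / 423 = 0.09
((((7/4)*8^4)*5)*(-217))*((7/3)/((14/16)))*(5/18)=-155545600/27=-5760948.15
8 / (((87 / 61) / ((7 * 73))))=249368 / 87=2866.30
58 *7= 406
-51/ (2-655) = 51/ 653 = 0.08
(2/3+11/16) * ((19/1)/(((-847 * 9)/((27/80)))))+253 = 54858249/216832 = 253.00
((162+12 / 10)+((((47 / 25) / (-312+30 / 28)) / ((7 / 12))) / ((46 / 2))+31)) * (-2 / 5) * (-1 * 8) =621.44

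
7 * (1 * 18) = 126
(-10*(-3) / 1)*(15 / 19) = 450 / 19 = 23.68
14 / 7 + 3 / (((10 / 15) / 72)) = 326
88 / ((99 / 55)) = 440 / 9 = 48.89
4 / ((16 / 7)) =7 / 4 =1.75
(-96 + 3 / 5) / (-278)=477 / 1390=0.34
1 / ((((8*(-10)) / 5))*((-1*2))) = 1 / 32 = 0.03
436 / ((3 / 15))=2180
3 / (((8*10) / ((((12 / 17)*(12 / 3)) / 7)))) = 9 / 595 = 0.02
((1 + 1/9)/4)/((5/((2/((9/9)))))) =1/9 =0.11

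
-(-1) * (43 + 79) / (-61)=-2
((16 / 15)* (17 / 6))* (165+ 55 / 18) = 41140 / 81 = 507.90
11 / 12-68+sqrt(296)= -805 / 12+2 *sqrt(74)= -49.88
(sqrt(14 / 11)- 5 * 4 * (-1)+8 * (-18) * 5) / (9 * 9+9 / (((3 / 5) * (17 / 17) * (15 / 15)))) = -175 / 24+sqrt(154) / 1056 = -7.28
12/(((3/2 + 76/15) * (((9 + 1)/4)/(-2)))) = -288/197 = -1.46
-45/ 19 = -2.37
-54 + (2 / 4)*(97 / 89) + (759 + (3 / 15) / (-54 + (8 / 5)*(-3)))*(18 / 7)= 115895785 / 61054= 1898.25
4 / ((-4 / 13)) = -13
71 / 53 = 1.34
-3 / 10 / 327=-1 / 1090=-0.00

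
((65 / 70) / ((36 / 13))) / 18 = 169 / 9072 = 0.02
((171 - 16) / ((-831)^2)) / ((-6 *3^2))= -155 / 37290294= -0.00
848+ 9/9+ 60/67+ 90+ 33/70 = 940.37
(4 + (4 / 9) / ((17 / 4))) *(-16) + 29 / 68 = -39931 / 612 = -65.25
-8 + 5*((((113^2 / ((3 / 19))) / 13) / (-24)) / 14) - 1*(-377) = 3622321 / 13104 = 276.43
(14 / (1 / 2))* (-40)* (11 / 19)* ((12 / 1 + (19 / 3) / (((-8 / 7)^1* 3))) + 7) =-100100 / 9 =-11122.22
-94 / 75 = -1.25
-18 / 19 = -0.95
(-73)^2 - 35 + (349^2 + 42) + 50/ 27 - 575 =3417224/ 27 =126563.85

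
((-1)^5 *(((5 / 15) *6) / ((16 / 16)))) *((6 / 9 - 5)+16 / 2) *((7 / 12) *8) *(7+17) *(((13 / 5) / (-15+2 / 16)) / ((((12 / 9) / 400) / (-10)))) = -7321600 / 17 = -430682.35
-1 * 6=-6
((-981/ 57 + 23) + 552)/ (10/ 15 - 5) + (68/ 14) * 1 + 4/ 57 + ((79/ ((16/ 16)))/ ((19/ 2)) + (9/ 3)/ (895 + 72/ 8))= -541464167/ 4689048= -115.47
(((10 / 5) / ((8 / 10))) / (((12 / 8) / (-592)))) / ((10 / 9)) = -888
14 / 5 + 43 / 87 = 1433 / 435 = 3.29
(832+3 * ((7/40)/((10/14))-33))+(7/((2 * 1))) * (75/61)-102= 7759667/12200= 636.04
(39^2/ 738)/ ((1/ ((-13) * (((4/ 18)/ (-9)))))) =2197/ 3321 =0.66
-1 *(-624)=624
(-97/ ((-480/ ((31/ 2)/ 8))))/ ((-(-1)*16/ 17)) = 51119/ 122880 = 0.42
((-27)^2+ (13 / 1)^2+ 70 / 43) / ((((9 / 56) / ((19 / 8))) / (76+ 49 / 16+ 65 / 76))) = 38248805 / 36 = 1062466.81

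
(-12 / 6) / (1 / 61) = -122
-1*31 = -31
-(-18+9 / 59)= 1053 / 59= 17.85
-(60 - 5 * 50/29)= -1490/29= -51.38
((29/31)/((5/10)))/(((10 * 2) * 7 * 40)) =29/86800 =0.00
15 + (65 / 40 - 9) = 61 / 8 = 7.62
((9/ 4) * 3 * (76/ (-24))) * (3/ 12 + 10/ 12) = -741/ 32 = -23.16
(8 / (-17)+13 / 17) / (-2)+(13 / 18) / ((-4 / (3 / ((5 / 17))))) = -4057 / 2040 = -1.99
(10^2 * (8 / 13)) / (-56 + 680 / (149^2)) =-1110050 / 1009593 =-1.10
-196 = -196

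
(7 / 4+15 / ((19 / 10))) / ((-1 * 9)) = -733 / 684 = -1.07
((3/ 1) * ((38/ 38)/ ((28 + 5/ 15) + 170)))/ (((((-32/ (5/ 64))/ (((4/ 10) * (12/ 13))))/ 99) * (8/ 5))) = -2673/ 3168256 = -0.00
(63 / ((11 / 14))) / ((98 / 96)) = 864 / 11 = 78.55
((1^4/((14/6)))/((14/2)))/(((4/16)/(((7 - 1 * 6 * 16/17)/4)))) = 69/833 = 0.08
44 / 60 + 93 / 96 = 1.70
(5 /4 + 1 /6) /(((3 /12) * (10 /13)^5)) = 6311981 /300000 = 21.04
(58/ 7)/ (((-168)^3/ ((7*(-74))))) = 0.00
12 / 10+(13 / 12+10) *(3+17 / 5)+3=1127 / 15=75.13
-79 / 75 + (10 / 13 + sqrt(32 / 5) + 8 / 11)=4753 / 10725 + 4 * sqrt(10) / 5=2.97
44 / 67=0.66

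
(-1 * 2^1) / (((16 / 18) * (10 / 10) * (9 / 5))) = -5 / 4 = -1.25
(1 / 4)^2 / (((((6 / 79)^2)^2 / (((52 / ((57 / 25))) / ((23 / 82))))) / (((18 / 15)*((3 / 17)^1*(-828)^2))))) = 7162335644685 / 323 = 22174413760.63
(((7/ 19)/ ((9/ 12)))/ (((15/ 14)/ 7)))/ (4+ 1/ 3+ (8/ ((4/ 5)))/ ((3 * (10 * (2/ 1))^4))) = 0.74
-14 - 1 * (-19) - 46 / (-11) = 101 / 11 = 9.18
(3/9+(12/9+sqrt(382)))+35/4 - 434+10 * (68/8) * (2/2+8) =sqrt(382)+4097/12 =360.96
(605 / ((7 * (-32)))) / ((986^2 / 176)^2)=-73205 / 827019429614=-0.00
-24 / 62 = -12 / 31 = -0.39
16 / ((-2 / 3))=-24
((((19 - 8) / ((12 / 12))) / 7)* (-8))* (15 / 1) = -1320 / 7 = -188.57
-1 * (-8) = 8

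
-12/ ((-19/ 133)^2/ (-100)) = 58800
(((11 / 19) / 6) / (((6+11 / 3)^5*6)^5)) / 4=0.00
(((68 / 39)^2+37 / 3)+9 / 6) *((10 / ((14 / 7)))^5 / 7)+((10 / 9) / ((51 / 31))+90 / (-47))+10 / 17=384453048325 / 51041718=7532.13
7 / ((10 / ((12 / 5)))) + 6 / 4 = 159 / 50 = 3.18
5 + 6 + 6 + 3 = 20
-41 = -41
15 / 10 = 3 / 2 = 1.50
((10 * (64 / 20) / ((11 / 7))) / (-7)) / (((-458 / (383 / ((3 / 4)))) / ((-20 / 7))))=-490240 / 52899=-9.27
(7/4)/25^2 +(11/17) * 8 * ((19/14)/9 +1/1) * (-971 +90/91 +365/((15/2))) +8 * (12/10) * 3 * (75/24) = -3946067428319/730957500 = -5398.49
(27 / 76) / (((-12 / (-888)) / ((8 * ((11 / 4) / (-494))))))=-10989 / 9386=-1.17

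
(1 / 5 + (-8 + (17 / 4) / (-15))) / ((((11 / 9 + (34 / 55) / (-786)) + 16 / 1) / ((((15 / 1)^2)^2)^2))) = -5373497443359375 / 4466896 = -1202960051.76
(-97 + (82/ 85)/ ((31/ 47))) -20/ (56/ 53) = -4222649/ 36890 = -114.47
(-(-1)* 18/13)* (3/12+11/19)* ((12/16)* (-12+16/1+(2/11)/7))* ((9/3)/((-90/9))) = -22599/21736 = -1.04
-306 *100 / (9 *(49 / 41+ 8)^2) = -5715400 / 142129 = -40.21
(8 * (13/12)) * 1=26/3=8.67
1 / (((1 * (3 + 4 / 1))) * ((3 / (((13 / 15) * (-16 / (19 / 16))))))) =-3328 / 5985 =-0.56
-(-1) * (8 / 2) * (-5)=-20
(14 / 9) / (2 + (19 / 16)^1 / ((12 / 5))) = 896 / 1437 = 0.62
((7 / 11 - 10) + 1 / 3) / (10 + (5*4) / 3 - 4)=-149 / 209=-0.71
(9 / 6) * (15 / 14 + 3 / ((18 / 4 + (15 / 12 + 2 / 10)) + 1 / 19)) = 150525 / 63868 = 2.36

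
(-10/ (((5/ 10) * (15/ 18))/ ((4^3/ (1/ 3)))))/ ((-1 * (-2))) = -2304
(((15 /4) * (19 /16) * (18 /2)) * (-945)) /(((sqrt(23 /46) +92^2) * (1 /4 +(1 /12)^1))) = -13.42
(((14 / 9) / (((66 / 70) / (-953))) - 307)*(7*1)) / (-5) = 3907043 / 1485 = 2631.01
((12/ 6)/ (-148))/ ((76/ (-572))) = 143/ 1406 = 0.10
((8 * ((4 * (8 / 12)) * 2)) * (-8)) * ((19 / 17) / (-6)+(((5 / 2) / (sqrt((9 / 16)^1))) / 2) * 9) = -773632 / 153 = -5056.42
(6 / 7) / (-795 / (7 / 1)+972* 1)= 2 / 2003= 0.00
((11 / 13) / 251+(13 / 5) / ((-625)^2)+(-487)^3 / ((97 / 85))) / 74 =-62568093540031041607 / 45745730468750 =-1367736.24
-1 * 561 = -561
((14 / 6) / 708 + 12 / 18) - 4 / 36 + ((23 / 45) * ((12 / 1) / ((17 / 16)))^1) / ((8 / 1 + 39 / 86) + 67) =248111597 / 390508020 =0.64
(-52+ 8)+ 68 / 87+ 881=837.78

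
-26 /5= -5.20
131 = 131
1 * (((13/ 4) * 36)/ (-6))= -39/ 2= -19.50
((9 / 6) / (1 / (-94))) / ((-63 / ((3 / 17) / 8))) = 47 / 952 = 0.05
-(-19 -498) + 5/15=1552/3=517.33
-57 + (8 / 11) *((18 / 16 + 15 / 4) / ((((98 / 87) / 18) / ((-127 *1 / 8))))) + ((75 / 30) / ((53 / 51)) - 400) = -309435719 / 228536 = -1353.99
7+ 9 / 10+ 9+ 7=239 / 10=23.90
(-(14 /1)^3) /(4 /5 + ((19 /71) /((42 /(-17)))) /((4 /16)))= -10228260 /1367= -7482.27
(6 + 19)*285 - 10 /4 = 14245 /2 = 7122.50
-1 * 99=-99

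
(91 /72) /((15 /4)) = 91 /270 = 0.34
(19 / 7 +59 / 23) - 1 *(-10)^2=-15250 / 161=-94.72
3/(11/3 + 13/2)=18/61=0.30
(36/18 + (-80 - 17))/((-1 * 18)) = 95/18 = 5.28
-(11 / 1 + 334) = -345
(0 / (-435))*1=0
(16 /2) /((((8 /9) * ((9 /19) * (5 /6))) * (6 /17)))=323 /5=64.60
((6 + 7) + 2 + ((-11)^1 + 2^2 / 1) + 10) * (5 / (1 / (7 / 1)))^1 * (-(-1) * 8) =5040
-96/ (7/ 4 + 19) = -384/ 83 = -4.63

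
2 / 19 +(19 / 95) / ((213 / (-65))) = 179 / 4047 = 0.04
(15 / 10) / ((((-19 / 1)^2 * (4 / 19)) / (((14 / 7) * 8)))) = 6 / 19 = 0.32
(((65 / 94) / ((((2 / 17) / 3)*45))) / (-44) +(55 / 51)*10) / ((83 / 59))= 89401579 / 11671792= 7.66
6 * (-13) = -78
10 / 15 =2 / 3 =0.67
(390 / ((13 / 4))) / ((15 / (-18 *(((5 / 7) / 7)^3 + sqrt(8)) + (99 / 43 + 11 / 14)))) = 124202852 / 5058907 - 288 *sqrt(2) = -382.74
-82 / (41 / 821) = -1642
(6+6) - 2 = 10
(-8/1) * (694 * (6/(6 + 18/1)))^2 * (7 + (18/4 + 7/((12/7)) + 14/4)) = -27573661/6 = -4595610.17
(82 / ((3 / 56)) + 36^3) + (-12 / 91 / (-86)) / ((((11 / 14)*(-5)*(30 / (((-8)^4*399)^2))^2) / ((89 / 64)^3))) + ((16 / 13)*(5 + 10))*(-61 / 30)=-19184985381001319178282856 / 2305875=-8320045701090180160.80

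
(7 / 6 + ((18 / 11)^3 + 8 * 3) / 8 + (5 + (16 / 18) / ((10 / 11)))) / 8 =1280813 / 958320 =1.34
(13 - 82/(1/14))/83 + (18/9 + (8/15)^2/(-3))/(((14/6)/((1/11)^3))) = -2379222137/173994975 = -13.67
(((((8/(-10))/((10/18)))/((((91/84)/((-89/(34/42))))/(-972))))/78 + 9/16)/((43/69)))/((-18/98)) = 785952936699/49415600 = 15904.96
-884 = -884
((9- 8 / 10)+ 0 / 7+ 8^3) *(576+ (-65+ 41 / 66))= 29275989 / 110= 266145.35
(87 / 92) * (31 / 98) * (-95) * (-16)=512430 / 1127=454.69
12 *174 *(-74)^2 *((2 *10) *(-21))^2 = 2016937843200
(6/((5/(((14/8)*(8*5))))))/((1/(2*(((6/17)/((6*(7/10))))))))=240/17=14.12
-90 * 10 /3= -300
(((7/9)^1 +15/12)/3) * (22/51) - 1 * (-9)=25589/2754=9.29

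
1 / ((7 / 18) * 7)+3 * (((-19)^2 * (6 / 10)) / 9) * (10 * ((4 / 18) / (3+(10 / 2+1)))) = 72214 / 3969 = 18.19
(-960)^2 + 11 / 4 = 3686411 / 4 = 921602.75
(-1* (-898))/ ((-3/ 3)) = -898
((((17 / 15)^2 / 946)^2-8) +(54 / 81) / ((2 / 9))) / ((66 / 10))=-226525528979 / 299013808500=-0.76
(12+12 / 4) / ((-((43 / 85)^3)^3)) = -6912.66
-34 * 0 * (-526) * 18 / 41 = 0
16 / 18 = 8 / 9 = 0.89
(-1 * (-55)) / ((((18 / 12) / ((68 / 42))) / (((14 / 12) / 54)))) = 935 / 729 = 1.28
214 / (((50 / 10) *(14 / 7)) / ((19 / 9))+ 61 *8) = 2033 / 4681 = 0.43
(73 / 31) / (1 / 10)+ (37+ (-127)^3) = -63497996 / 31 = -2048322.45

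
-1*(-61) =61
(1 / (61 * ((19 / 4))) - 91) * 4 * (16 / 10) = -674976 / 1159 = -582.38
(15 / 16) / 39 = 5 / 208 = 0.02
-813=-813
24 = 24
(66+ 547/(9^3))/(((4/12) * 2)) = 48661/486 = 100.13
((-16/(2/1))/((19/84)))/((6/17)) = -1904/19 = -100.21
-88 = -88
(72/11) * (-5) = -360/11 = -32.73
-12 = -12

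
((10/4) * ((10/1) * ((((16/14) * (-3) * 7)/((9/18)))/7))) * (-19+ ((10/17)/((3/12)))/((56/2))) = 2701200/833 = 3242.74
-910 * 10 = -9100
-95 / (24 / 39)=-1235 / 8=-154.38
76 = 76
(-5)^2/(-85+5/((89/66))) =-445/1447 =-0.31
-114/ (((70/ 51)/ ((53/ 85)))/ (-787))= 7132581/ 175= 40757.61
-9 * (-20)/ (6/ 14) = 420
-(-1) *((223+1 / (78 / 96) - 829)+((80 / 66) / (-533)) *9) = -3545882 / 5863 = -604.79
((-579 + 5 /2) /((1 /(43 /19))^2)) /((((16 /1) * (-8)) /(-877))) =-1869673669 /92416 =-20231.06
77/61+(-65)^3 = -274623.74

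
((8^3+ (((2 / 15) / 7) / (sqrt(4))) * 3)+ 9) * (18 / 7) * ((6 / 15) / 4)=164124 / 1225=133.98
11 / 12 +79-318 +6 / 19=-54211 / 228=-237.77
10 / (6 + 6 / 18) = 1.58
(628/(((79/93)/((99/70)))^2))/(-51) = -4436236431/129968825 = -34.13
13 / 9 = 1.44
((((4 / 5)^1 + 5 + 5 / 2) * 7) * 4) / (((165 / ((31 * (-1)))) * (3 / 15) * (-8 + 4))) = 18011 / 330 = 54.58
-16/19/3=-16/57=-0.28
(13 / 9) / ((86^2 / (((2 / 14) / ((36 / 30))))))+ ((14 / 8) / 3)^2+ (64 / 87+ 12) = 13.08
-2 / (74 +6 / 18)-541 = -541.03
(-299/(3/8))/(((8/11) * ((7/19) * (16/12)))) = -62491/28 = -2231.82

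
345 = 345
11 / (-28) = -11 / 28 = -0.39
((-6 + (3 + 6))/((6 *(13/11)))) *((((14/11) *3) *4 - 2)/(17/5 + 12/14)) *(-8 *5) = -102200/1937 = -52.76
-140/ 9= -15.56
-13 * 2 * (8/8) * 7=-182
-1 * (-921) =921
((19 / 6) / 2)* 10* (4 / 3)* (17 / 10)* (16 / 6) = 2584 / 27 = 95.70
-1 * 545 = -545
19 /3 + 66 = 217 /3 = 72.33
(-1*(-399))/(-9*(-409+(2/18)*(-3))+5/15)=171/1579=0.11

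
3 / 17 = 0.18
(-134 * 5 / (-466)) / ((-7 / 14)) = -670 / 233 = -2.88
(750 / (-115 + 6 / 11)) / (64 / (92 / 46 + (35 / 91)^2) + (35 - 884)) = 2994750 / 374390089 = 0.01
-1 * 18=-18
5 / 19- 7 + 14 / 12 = -635 / 114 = -5.57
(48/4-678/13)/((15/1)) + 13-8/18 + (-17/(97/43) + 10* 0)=132928/56745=2.34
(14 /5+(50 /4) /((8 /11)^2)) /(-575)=-16917 /368000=-0.05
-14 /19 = -0.74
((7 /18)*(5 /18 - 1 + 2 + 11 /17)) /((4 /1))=4123 /22032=0.19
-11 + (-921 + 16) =-916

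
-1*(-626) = 626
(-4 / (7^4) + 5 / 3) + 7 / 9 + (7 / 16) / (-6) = 1638731 / 691488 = 2.37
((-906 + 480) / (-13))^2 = 181476 / 169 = 1073.82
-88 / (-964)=22 / 241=0.09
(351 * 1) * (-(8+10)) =-6318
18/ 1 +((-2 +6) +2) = 24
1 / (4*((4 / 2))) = 1 / 8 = 0.12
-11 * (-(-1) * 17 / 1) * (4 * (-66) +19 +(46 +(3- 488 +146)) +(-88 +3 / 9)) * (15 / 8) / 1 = 1754995 / 8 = 219374.38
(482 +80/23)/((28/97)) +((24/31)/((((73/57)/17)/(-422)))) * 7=-20895298215/728686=-28675.31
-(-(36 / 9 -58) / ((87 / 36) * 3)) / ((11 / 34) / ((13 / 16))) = -5967 / 319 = -18.71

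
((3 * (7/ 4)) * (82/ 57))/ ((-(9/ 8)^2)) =-9184/ 1539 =-5.97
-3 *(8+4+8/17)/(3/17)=-212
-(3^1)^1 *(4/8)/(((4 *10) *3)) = -1/80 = -0.01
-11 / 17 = -0.65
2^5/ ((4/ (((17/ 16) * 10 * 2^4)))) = 1360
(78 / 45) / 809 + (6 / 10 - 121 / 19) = -1329502 / 230565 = -5.77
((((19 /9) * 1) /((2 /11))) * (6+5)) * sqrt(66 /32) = 2299 * sqrt(33) /72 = 183.43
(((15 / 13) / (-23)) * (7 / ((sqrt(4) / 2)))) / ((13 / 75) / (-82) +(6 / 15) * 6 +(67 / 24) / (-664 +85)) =-1495557000 / 10191527723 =-0.15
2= 2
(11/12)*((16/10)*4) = 88/15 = 5.87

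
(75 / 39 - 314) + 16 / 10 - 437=-48586 / 65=-747.48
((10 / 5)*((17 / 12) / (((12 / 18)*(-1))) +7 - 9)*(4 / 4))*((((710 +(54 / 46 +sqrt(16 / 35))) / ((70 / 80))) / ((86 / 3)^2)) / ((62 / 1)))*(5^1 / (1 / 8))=-48580290 / 9228359 - 2376*sqrt(35) / 2808631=-5.27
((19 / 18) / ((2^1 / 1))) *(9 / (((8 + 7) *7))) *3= 19 / 140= 0.14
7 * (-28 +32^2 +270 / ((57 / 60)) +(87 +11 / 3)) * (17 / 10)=929866 / 57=16313.44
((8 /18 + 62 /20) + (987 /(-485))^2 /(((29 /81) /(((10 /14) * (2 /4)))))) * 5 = 94247701 /2455749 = 38.38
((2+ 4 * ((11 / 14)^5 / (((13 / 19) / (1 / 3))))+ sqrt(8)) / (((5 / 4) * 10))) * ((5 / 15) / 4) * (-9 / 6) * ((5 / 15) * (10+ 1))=-0.20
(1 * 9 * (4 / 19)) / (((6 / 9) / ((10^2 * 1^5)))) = 5400 / 19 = 284.21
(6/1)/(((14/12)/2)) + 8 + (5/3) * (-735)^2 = 6302753/7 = 900393.29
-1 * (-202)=202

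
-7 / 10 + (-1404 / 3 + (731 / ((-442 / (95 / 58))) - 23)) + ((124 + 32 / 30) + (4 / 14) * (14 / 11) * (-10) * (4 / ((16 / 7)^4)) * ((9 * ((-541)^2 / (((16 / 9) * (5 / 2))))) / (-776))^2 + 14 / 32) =-1528019710092406261339 / 4909741910261760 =-311222.00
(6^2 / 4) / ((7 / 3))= 27 / 7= 3.86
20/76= 5/19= 0.26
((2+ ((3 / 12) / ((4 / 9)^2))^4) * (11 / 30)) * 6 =842612683 / 83886080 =10.04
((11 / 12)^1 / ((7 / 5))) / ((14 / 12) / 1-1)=55 / 14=3.93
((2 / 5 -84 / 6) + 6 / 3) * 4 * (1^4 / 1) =-232 / 5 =-46.40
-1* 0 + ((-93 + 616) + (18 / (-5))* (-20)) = 595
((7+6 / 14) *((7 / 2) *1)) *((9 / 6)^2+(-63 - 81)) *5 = -36855 / 2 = -18427.50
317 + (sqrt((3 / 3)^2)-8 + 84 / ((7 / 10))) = 430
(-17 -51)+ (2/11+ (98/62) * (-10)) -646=-729.62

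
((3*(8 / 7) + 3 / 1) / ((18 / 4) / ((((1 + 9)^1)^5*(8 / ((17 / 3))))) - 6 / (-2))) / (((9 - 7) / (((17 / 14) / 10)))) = 3400000 / 26133611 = 0.13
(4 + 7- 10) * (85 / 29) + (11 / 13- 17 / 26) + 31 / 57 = 3.67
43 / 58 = 0.74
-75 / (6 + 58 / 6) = -225 / 47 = -4.79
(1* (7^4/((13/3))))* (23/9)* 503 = 27777169/39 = 712235.10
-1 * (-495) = 495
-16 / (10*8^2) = -1 / 40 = -0.02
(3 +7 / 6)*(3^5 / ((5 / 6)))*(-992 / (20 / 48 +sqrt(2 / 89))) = -6436195200 / 1937 +173560320*sqrt(178) / 1937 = -2127316.32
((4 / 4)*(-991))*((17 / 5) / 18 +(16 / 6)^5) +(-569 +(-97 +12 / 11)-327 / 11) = -3595610869 / 26730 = -134515.93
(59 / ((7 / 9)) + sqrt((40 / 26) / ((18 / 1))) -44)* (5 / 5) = sqrt(130) / 39 + 223 / 7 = 32.15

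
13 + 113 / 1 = 126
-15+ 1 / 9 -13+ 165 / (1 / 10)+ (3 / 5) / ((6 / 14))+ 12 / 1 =73598 / 45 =1635.51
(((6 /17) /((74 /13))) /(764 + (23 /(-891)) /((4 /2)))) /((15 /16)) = 28512 /329360125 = 0.00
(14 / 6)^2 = 49 / 9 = 5.44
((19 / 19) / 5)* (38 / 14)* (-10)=-38 / 7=-5.43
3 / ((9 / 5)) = 5 / 3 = 1.67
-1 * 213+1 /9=-1916 /9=-212.89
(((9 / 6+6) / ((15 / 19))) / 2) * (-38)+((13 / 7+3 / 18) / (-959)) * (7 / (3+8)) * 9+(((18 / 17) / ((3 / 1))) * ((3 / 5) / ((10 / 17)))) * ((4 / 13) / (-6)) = -618935444 / 3428425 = -180.53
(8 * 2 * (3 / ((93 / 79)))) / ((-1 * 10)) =-632 / 155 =-4.08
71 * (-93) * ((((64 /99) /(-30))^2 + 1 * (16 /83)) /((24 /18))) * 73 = -1420694445604 /20337075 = -69857.36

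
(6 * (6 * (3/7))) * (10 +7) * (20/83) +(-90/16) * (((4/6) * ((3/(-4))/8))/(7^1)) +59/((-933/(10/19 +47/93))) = 1106699177267/17514843264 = 63.19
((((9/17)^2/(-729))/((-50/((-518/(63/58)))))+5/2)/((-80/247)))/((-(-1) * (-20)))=721692751/1872720000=0.39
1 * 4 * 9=36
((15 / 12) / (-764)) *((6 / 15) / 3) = -0.00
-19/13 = -1.46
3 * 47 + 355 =496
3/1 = 3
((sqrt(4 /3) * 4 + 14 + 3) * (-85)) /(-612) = 10 * sqrt(3) /27 + 85 /36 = 3.00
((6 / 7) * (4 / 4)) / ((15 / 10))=4 / 7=0.57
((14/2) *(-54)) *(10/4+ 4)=-2457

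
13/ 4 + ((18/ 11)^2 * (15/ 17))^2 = 149484637/ 16924996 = 8.83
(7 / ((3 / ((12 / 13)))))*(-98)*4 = -10976 / 13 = -844.31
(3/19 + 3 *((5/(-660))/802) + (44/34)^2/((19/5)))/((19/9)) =54940815/193766408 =0.28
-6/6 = -1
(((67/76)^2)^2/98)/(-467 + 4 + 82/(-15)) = -302266815/22974729053696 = -0.00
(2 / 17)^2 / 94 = 2 / 13583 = 0.00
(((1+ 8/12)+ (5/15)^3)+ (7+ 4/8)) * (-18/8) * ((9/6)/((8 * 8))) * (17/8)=-8449/8192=-1.03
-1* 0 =0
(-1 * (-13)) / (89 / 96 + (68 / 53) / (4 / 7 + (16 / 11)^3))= 62461984 / 6143903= 10.17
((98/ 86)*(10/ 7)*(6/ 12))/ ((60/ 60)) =35/ 43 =0.81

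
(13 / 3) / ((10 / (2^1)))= 13 / 15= 0.87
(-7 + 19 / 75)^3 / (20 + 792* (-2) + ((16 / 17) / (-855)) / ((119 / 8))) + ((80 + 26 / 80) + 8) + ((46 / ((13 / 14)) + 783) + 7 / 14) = 607668771765015817 / 659391570825000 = 921.56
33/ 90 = 0.37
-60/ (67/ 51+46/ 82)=-6273/ 196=-32.01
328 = 328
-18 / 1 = -18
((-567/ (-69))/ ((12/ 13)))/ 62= 819/ 5704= 0.14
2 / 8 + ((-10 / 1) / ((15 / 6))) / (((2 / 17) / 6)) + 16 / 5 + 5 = -3911 / 20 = -195.55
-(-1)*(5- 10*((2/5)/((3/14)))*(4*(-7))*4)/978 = 6287/2934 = 2.14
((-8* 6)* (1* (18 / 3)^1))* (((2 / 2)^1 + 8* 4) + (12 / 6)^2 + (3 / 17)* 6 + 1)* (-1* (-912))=-10259034.35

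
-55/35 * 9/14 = -99/98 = -1.01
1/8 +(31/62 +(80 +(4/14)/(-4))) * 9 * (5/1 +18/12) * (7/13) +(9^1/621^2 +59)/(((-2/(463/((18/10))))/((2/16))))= 4890290939/3085128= 1585.12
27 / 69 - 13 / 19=-128 / 437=-0.29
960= 960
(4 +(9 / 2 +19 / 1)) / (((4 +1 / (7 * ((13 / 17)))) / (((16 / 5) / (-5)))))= -8008 / 1905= -4.20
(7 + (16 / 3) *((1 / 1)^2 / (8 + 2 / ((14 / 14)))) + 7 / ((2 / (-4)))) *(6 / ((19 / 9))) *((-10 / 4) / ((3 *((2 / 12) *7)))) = 1746 / 133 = 13.13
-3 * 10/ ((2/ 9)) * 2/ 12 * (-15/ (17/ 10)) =3375/ 17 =198.53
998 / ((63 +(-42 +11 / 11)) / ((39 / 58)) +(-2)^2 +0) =19461 / 716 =27.18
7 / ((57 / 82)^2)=47068 / 3249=14.49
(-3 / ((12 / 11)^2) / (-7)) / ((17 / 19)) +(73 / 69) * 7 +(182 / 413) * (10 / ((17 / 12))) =84634799 / 7751184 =10.92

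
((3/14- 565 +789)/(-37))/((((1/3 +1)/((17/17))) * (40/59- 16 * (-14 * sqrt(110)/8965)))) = -4059499429425/515085392192 +5343234051 * sqrt(110)/18395906864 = -4.83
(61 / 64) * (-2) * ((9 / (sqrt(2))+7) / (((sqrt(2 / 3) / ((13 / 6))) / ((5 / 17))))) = -19.88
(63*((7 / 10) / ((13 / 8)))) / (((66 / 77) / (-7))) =-221.63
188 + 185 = 373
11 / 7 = 1.57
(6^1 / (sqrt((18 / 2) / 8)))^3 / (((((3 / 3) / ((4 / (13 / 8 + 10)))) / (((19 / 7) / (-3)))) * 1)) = -77824 * sqrt(2) / 1953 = -56.35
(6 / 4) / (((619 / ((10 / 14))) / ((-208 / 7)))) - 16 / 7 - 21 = -707839 / 30331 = -23.34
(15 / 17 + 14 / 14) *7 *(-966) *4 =-865536 / 17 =-50913.88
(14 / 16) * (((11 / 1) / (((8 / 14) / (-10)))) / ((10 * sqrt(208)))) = -539 * sqrt(13) / 1664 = -1.17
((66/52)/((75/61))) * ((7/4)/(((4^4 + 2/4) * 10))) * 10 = 4697/666900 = 0.01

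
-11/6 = -1.83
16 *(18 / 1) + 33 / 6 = 587 / 2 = 293.50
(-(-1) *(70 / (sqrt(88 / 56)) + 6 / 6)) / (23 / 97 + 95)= 97 / 9238 + 3395 *sqrt(77) / 50809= 0.60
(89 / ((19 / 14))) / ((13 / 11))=13706 / 247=55.49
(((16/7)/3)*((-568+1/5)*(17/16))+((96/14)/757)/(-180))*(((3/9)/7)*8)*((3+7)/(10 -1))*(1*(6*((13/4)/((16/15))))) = -263864575/74186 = -3556.80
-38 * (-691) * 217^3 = 268312462754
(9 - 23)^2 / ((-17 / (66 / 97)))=-12936 / 1649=-7.84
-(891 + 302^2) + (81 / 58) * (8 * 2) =-2670107 / 29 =-92072.66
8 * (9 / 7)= 72 / 7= 10.29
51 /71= 0.72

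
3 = 3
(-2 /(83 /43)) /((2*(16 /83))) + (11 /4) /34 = -709 /272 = -2.61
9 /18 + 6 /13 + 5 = 5.96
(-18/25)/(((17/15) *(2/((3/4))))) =-81/340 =-0.24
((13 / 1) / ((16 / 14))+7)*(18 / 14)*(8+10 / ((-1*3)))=441 / 4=110.25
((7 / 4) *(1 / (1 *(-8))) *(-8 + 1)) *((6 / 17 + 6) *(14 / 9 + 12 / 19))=1617 / 76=21.28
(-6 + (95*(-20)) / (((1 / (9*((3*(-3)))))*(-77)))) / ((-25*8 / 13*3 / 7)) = 334451 / 1100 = 304.05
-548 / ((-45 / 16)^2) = -140288 / 2025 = -69.28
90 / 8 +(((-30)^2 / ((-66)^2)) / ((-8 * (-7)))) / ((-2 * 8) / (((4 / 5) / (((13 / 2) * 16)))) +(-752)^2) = 42949811545 / 3817761024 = 11.25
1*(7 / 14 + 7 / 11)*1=25 / 22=1.14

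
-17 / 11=-1.55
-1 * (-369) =369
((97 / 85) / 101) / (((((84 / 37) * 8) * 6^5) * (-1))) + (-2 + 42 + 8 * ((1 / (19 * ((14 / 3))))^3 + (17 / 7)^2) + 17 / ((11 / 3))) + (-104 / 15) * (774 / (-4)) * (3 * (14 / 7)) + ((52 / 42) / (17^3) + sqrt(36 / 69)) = 2 * sqrt(69) / 23 + 390223492042392773418067 / 47930640802088647680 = 8142.14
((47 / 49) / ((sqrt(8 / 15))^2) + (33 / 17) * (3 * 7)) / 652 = 283641 / 4344928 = 0.07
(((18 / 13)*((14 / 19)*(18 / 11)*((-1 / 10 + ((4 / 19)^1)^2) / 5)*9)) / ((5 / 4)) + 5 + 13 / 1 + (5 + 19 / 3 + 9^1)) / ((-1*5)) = -14050298131 / 1839069375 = -7.64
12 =12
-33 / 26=-1.27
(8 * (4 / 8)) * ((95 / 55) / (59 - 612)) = -76 / 6083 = -0.01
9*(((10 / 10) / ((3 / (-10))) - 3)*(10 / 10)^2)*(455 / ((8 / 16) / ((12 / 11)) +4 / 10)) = -30215.53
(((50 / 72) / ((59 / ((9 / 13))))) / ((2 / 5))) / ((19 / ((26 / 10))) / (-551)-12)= -3625 / 2137688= -0.00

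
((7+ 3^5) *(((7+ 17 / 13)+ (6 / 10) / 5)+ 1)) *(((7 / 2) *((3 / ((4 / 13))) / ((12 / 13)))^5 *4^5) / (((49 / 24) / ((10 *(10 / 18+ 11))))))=1319995059454175 / 21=62856907593055.95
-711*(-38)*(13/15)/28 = 58539/70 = 836.27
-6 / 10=-3 / 5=-0.60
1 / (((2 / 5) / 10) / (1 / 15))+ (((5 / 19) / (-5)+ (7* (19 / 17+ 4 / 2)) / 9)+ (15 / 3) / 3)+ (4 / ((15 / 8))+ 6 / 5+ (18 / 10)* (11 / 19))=10.08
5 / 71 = 0.07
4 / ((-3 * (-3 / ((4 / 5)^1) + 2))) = 16 / 21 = 0.76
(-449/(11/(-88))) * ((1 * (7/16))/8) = 3143/16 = 196.44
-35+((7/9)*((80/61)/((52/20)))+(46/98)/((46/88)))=-11788727/349713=-33.71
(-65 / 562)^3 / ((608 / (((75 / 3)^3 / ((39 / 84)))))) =-2310546875 / 26980657856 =-0.09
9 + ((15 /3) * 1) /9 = 9.56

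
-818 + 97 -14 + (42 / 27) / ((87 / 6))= -191807 / 261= -734.89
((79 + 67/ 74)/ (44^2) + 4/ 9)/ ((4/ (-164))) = -19.91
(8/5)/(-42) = -4/105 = -0.04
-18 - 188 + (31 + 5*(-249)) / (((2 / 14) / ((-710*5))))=30167694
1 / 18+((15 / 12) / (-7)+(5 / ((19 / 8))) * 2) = 19571 / 4788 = 4.09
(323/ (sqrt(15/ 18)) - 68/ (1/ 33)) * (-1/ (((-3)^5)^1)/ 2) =-3.89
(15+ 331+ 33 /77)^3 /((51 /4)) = 57042062500 /17493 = 3260850.77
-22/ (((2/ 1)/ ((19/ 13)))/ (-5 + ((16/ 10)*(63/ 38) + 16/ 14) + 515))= -8260.25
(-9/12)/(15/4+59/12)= -9/104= -0.09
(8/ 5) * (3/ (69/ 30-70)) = -48/ 677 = -0.07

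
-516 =-516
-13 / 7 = -1.86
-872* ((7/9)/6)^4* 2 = -261709/531441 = -0.49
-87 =-87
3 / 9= 1 / 3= 0.33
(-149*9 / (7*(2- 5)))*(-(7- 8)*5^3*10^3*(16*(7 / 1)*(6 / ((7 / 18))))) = 96552000000 / 7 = 13793142857.14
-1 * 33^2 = -1089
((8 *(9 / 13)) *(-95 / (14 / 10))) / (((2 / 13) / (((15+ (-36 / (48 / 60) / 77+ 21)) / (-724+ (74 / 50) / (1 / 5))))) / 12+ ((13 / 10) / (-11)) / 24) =246215376000 / 173174897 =1421.77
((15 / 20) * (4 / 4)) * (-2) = -3 / 2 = -1.50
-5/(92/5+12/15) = -25/96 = -0.26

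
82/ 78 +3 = 158/ 39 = 4.05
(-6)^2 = 36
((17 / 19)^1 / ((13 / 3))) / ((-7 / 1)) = -51 / 1729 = -0.03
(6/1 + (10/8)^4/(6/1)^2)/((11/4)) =55921/25344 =2.21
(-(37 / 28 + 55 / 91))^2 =491401 / 132496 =3.71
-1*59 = -59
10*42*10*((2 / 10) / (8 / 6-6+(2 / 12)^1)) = -560 / 3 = -186.67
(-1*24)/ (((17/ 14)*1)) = -336/ 17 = -19.76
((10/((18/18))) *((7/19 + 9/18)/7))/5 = 33/133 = 0.25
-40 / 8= -5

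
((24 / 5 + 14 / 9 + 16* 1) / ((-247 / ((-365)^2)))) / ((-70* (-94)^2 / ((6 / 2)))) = 2680487 / 45832332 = 0.06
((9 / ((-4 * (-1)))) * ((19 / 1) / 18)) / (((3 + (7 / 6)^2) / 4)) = 342 / 157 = 2.18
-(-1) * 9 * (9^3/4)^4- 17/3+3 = 7625597482939/768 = 9929163389.24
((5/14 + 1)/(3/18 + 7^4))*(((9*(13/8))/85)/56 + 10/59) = 22099071/226579465280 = 0.00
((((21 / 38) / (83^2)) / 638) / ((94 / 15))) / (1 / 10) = 1575 / 7849795052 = 0.00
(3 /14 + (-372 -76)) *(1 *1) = -6269 /14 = -447.79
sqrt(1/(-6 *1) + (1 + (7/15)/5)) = sqrt(834)/30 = 0.96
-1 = -1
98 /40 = 49 /20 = 2.45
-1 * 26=-26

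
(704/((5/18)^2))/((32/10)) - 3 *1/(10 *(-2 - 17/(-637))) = 2389433/838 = 2851.35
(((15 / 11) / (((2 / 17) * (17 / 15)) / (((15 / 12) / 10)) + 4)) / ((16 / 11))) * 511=114975 / 1216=94.55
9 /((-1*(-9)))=1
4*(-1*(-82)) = 328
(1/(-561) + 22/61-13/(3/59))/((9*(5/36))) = -11649184/57035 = -204.25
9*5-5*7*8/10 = 17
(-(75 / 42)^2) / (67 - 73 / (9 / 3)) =-1875 / 25088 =-0.07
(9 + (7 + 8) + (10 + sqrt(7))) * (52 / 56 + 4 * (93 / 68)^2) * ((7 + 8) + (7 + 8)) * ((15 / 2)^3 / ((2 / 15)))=51680784375 * sqrt(7) / 64736 + 51680784375 / 1904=29255455.57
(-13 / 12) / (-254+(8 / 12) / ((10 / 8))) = 65 / 15208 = 0.00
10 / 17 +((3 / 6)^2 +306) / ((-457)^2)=8374785 / 14201732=0.59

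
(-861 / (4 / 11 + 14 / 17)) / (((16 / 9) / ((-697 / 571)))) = 336665637 / 676064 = 497.98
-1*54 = -54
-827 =-827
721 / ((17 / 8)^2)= 46144 / 289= 159.67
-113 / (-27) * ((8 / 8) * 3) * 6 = 226 / 3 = 75.33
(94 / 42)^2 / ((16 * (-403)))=-2209 / 2843568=-0.00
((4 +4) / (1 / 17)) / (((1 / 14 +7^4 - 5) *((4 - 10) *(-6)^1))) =0.00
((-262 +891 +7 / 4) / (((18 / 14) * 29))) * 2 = 203 / 6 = 33.83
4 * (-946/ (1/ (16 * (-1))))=60544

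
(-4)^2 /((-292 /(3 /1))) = -12 /73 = -0.16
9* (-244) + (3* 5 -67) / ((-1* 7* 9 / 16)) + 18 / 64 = -4399945 / 2016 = -2182.51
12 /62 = 6 /31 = 0.19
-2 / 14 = -1 / 7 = -0.14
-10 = -10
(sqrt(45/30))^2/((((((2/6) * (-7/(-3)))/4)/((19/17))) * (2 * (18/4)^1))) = 114/119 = 0.96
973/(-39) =-973/39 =-24.95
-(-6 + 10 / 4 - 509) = 1025 / 2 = 512.50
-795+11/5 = -3964/5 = -792.80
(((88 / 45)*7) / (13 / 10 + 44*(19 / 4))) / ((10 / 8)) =4928 / 94635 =0.05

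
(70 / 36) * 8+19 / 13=1991 / 117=17.02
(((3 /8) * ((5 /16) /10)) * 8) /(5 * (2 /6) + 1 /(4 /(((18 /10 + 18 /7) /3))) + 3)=0.02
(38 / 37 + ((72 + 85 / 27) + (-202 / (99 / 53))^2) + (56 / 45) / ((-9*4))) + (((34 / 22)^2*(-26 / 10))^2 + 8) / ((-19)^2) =1553784243142796 / 132002889975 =11770.84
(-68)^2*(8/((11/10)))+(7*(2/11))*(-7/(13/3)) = 4808666/143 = 33627.03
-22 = -22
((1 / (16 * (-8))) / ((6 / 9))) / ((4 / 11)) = -0.03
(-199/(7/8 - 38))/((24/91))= 18109/891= 20.32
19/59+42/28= 1.82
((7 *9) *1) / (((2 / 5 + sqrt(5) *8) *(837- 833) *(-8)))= 315 / 127936- 1575 *sqrt(5) / 31984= -0.11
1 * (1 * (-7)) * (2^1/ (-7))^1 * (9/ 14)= 9/ 7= 1.29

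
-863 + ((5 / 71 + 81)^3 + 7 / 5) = 951983725492 / 1789555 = 531966.73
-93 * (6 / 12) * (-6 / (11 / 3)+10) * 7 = -29946 / 11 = -2722.36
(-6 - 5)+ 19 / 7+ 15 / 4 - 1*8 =-351 / 28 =-12.54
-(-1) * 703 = 703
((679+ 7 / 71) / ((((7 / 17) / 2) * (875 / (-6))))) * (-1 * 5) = 200736 / 1775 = 113.09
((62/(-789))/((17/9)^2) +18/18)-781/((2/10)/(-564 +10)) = 164431337923/76007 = 2163370.98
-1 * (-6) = 6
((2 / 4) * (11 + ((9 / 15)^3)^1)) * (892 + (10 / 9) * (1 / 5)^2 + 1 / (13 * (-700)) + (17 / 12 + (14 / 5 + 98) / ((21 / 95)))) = 7567.78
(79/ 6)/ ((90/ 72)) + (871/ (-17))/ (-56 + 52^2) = 7099463/ 675240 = 10.51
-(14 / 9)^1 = -14 / 9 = -1.56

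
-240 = -240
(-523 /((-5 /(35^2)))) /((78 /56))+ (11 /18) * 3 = 2391901 /26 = 91996.19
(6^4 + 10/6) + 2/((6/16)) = 1303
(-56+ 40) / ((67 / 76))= -1216 / 67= -18.15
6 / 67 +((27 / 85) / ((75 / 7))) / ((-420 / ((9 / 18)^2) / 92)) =250377 / 2847500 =0.09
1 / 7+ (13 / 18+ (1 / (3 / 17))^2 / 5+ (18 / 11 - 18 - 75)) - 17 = -700459 / 6930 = -101.08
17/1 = 17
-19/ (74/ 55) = -1045/ 74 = -14.12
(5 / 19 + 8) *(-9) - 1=-1432 / 19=-75.37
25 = 25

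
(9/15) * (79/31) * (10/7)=474/217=2.18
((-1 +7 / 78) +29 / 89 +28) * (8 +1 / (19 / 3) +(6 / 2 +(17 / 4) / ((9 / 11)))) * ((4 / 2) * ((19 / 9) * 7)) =14901026105 / 1124604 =13250.02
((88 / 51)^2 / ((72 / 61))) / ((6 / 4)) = 1.68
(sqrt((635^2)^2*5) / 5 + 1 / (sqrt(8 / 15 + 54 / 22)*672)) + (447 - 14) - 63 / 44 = 180759.27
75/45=5/3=1.67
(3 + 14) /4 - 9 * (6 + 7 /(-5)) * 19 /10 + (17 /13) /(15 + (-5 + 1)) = -1062363 /14300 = -74.29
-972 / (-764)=243 / 191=1.27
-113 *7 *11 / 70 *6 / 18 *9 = -3729 / 10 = -372.90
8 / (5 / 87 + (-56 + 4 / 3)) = -696 / 4751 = -0.15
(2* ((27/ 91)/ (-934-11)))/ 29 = -2/ 92365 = -0.00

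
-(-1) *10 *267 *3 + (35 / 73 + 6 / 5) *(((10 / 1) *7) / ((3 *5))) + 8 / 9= 26341516 / 3285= 8018.73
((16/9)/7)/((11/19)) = 304/693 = 0.44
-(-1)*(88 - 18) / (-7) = -10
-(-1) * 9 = 9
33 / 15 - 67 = -324 / 5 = -64.80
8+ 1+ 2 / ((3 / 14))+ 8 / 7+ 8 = 577 / 21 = 27.48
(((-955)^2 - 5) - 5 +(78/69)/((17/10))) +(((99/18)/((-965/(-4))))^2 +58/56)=9298057055146607/10195051300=912016.70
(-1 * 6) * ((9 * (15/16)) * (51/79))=-20655/632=-32.68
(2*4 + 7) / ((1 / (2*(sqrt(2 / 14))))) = 30*sqrt(7) / 7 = 11.34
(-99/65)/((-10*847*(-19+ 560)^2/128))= 576/7324342025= 0.00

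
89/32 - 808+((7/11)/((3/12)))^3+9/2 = -33401749/42592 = -784.23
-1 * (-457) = 457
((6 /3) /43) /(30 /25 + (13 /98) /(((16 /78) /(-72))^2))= 980 /344372079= 0.00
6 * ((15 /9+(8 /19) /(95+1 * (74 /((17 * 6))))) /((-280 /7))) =-232507 /927580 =-0.25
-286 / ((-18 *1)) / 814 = 13 / 666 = 0.02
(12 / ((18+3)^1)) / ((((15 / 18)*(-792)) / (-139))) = 139 / 1155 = 0.12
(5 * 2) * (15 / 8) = 18.75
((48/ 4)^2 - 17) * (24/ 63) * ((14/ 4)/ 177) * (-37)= -18796/ 531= -35.40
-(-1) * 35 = 35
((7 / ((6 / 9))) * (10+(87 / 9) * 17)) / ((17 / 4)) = 7322 / 17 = 430.71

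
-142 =-142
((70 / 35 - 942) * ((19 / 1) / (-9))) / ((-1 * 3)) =-17860 / 27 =-661.48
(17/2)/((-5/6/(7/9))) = -119/15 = -7.93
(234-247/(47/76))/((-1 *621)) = 338/1269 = 0.27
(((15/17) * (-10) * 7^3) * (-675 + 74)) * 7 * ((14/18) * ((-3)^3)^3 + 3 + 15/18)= -3312805620775/17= -194870918869.12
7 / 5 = 1.40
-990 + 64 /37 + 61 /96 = -3508079 /3552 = -987.63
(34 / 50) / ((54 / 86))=731 / 675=1.08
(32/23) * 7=224/23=9.74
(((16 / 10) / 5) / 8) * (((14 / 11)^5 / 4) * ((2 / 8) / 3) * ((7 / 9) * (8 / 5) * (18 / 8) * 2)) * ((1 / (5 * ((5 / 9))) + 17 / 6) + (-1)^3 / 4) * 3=207768134 / 1509853125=0.14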